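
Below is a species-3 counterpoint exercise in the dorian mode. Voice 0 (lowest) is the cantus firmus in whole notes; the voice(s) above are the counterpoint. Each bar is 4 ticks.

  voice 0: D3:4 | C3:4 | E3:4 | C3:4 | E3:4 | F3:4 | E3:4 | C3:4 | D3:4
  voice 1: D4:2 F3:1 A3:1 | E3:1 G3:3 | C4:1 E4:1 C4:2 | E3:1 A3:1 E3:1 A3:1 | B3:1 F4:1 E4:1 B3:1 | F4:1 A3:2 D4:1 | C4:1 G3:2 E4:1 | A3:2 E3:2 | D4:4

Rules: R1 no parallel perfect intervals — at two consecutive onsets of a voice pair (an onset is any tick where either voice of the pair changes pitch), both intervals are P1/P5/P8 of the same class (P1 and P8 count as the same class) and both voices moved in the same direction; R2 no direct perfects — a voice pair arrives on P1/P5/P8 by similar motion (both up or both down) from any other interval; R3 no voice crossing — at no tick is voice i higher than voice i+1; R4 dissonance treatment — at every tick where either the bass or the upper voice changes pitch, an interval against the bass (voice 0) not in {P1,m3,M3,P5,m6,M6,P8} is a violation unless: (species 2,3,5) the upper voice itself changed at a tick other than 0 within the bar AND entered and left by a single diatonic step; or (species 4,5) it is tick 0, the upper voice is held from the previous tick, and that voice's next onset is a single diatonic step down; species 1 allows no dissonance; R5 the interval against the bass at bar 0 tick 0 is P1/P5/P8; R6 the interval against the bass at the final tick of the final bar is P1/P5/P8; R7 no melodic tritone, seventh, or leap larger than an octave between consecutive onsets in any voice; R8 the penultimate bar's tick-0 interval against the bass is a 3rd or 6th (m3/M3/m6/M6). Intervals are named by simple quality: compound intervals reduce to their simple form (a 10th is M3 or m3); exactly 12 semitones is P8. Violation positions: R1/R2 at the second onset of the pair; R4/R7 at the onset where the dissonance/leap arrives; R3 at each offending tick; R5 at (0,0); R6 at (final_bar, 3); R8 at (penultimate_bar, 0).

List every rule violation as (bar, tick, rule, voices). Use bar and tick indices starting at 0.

bar 0: v0=D3 v1=D4 downbeat P8
bar 1: v0=C3 v1=E3 downbeat M3
bar 2: v0=E3 v1=C4 downbeat m6
bar 3: v0=C3 v1=E3 downbeat M3
bar 4: v0=E3 v1=B3 downbeat P5
bar 5: v0=F3 v1=F4 downbeat P8
bar 6: v0=E3 v1=C4 downbeat m6
bar 7: v0=C3 v1=A3 downbeat M6
bar 8: v0=D3 v1=D4 downbeat P8
  -> R2 @ bar 4 tick 0 v(0, 1): C3/A3 M6 -> E3/B3 P5 similar
  -> R4 @ bar 4 tick 1 v(0, 1): E3/F4 m2 untreated
  -> R7 @ bar 4 tick 1 v(1,): B3->F4 leap 6st
  -> R2 @ bar 5 tick 0 v(0, 1): E3/B3 P5 -> F3/F4 P8 similar
  -> R7 @ bar 5 tick 0 v(1,): B3->F4 leap 6st
  -> R2 @ bar 8 tick 0 v(0, 1): C3/E3 M3 -> D3/D4 P8 similar
  -> R7 @ bar 8 tick 0 v(1,): E3->D4 leap 10st

(4, 0, R2, (0, 1))
(4, 1, R4, (0, 1))
(4, 1, R7, (1,))
(5, 0, R2, (0, 1))
(5, 0, R7, (1,))
(8, 0, R2, (0, 1))
(8, 0, R7, (1,))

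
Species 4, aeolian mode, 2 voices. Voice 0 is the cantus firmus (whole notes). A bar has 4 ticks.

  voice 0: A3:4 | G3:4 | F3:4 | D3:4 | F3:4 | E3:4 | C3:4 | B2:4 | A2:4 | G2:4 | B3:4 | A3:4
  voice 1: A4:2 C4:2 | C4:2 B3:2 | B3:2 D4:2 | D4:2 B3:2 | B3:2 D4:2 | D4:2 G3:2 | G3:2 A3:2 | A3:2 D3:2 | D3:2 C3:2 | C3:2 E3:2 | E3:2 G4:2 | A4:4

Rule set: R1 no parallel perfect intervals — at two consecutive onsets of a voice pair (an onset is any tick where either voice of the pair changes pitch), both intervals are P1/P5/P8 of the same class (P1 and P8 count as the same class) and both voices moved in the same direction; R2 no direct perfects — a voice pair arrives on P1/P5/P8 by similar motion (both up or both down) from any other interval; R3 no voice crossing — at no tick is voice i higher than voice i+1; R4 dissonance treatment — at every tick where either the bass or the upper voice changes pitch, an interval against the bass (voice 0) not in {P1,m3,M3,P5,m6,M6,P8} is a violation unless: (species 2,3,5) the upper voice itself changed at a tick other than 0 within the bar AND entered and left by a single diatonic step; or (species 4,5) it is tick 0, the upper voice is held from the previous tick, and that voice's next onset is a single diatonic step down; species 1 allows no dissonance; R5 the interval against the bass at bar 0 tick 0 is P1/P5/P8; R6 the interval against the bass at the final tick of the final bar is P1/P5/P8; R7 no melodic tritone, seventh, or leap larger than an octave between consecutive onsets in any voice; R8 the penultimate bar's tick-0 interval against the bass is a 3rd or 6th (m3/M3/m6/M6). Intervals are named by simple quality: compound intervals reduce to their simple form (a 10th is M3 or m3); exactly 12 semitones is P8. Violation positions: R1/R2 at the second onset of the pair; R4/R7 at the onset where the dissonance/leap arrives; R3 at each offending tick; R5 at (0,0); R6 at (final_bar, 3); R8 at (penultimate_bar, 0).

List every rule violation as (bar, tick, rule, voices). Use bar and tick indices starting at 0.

bar 0: v0=A3 v1=A4 downbeat P8
bar 1: v0=G3 v1=C4 downbeat P4
bar 2: v0=F3 v1=B3 downbeat TT
bar 3: v0=D3 v1=D4 downbeat P8
bar 4: v0=F3 v1=B3 downbeat TT
bar 5: v0=E3 v1=D4 downbeat m7
bar 6: v0=C3 v1=G3 downbeat P5
bar 7: v0=B2 v1=A3 downbeat m7
bar 8: v0=A2 v1=D3 downbeat P4
bar 9: v0=G2 v1=C3 downbeat P4
bar 10: v0=B3 v1=E3 downbeat P5
bar 11: v0=A3 v1=A4 downbeat P8
  -> R4 @ bar 2 tick 0 v(0, 1): F3/B3 TT untreated
  -> R4 @ bar 4 tick 0 v(0, 1): F3/B3 TT untreated
  -> R4 @ bar 5 tick 0 v(0, 1): E3/D4 m7 untreated
  -> R4 @ bar 7 tick 0 v(0, 1): B2/A3 m7 untreated
  -> R4 @ bar 9 tick 0 v(0, 1): G2/C3 P4 untreated
  -> R3 @ bar 10 tick 0 v(0, 1): B3 above E3
  -> R7 @ bar 10 tick 0 v(0,): G2->B3 leap 16st
  -> R8 @ bar 10 tick 0 v(0, 1): penult P5 not 3rd/6th
  -> R3 @ bar 10 tick 1 v(0, 1): B3 above E3
  -> R7 @ bar 10 tick 2 v(1,): E3->G4 leap 15st

(2, 0, R4, (0, 1))
(4, 0, R4, (0, 1))
(5, 0, R4, (0, 1))
(7, 0, R4, (0, 1))
(9, 0, R4, (0, 1))
(10, 0, R3, (0, 1))
(10, 0, R7, (0,))
(10, 0, R8, (0, 1))
(10, 1, R3, (0, 1))
(10, 2, R7, (1,))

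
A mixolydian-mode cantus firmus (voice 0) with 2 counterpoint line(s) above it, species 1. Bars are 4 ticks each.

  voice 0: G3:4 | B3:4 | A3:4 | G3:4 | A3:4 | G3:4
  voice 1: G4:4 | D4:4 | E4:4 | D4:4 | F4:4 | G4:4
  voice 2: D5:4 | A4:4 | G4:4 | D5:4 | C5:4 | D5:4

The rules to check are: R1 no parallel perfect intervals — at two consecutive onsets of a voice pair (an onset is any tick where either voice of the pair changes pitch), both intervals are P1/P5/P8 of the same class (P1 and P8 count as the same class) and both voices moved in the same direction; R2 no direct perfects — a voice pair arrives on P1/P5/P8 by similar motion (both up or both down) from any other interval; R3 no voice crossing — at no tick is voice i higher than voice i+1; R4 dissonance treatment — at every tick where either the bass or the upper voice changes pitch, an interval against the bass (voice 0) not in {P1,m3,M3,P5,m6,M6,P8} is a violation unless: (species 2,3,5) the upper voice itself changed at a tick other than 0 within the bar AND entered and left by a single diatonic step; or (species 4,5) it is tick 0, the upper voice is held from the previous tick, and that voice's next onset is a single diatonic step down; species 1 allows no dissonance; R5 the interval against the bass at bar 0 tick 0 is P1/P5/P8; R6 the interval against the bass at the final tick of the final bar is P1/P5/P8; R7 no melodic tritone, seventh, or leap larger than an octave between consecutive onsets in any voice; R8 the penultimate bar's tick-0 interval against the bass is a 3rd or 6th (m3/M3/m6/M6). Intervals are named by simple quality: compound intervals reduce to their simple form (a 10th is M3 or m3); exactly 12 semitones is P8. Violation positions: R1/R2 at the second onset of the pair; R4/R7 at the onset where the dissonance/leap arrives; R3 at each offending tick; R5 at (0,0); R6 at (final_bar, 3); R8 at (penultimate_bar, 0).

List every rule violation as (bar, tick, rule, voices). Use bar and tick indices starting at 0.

(1, 0, R1, (1, 2))
(1, 0, R4, (0, 2))
(2, 0, R4, (0, 2))
(3, 0, R1, (0, 1))
(5, 0, R1, (1, 2))

bar 0: v0=G3 v1=G4 v2=D5 downbeat P5
bar 1: v0=B3 v1=D4 v2=A4 downbeat m7
bar 2: v0=A3 v1=E4 v2=G4 downbeat m7
bar 3: v0=G3 v1=D4 v2=D5 downbeat P5
bar 4: v0=A3 v1=F4 v2=C5 downbeat m3
bar 5: v0=G3 v1=G4 v2=D5 downbeat P5
  -> R1 @ bar 1 tick 0 v(1, 2): G4/D5 P5 -> D4/A4 P5 similar
  -> R4 @ bar 1 tick 0 v(0, 2): B3/A4 m7 untreated
  -> R4 @ bar 2 tick 0 v(0, 2): A3/G4 m7 untreated
  -> R1 @ bar 3 tick 0 v(0, 1): A3/E4 P5 -> G3/D4 P5 similar
  -> R1 @ bar 5 tick 0 v(1, 2): F4/C5 P5 -> G4/D5 P5 similar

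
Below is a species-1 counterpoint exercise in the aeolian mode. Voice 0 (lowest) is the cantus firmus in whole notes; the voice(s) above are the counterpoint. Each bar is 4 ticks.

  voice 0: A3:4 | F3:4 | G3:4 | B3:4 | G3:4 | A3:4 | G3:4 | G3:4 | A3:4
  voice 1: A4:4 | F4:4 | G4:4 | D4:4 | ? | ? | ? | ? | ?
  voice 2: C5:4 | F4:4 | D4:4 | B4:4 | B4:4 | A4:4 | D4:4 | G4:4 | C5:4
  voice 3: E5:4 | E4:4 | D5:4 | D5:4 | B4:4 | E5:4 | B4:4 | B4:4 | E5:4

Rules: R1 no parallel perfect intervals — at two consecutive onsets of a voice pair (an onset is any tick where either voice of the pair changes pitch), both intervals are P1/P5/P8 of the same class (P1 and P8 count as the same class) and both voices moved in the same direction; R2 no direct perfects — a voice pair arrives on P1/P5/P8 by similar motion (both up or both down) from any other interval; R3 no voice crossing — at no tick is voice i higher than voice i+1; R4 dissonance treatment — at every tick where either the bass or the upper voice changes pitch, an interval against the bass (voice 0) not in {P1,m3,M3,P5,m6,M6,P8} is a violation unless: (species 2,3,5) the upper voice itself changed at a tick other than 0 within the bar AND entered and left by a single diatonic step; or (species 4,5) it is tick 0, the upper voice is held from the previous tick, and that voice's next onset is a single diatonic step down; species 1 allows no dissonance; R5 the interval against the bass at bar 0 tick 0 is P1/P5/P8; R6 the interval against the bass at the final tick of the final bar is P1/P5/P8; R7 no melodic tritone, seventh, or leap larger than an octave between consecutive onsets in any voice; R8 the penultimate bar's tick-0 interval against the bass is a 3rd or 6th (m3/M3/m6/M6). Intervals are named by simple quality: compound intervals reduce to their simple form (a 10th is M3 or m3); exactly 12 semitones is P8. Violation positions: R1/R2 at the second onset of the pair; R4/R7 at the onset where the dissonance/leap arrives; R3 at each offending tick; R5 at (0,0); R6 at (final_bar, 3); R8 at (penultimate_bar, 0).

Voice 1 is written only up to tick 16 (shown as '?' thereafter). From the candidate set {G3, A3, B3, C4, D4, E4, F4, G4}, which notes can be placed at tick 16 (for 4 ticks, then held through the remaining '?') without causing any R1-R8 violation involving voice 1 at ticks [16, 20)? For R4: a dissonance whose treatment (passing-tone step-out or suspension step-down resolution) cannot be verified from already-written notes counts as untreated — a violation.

G3: violates R2
A3: violates R4
B3: violates R1
C4: violates R4
D4: legal
E4: legal
F4: violates R4
G4: legal

{D4, E4, G4}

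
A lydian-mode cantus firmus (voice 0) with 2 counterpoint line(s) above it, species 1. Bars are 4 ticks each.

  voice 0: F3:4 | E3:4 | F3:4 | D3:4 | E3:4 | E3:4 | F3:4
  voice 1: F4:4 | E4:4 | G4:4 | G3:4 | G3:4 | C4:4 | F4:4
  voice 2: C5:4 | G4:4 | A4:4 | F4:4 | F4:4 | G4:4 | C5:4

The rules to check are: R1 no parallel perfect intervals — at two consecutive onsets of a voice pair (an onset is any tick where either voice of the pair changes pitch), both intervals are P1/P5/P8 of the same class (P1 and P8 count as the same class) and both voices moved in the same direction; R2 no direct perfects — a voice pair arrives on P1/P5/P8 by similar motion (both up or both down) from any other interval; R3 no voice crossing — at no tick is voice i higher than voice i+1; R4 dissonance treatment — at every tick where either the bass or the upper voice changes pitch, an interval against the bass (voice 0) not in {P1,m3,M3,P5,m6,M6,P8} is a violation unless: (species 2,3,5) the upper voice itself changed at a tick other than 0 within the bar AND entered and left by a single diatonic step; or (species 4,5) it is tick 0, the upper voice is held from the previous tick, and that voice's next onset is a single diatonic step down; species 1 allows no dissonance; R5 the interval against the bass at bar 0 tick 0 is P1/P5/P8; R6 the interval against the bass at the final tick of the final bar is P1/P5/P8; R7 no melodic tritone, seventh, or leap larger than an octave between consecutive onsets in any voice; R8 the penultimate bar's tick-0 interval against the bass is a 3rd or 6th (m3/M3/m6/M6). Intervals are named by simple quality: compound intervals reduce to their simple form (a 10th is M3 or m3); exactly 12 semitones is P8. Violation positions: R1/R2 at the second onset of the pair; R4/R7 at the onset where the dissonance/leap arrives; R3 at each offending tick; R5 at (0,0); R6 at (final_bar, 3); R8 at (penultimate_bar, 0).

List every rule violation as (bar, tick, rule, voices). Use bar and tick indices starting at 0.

(1, 0, R1, (0, 1))
(2, 0, R4, (0, 1))
(3, 0, R4, (0, 1))
(4, 0, R4, (0, 2))
(5, 0, R2, (1, 2))
(6, 0, R1, (1, 2))
(6, 0, R2, (0, 1))
(6, 0, R2, (0, 2))

bar 0: v0=F3 v1=F4 v2=C5 downbeat P5
bar 1: v0=E3 v1=E4 v2=G4 downbeat m3
bar 2: v0=F3 v1=G4 v2=A4 downbeat M3
bar 3: v0=D3 v1=G3 v2=F4 downbeat m3
bar 4: v0=E3 v1=G3 v2=F4 downbeat m2
bar 5: v0=E3 v1=C4 v2=G4 downbeat m3
bar 6: v0=F3 v1=F4 v2=C5 downbeat P5
  -> R1 @ bar 1 tick 0 v(0, 1): F3/F4 P8 -> E3/E4 P8 similar
  -> R4 @ bar 2 tick 0 v(0, 1): F3/G4 M2 untreated
  -> R4 @ bar 3 tick 0 v(0, 1): D3/G3 P4 untreated
  -> R4 @ bar 4 tick 0 v(0, 2): E3/F4 m2 untreated
  -> R2 @ bar 5 tick 0 v(1, 2): G3/F4 m7 -> C4/G4 P5 similar
  -> R1 @ bar 6 tick 0 v(1, 2): C4/G4 P5 -> F4/C5 P5 similar
  -> R2 @ bar 6 tick 0 v(0, 1): E3/C4 m6 -> F3/F4 P8 similar
  -> R2 @ bar 6 tick 0 v(0, 2): E3/G4 m3 -> F3/C5 P5 similar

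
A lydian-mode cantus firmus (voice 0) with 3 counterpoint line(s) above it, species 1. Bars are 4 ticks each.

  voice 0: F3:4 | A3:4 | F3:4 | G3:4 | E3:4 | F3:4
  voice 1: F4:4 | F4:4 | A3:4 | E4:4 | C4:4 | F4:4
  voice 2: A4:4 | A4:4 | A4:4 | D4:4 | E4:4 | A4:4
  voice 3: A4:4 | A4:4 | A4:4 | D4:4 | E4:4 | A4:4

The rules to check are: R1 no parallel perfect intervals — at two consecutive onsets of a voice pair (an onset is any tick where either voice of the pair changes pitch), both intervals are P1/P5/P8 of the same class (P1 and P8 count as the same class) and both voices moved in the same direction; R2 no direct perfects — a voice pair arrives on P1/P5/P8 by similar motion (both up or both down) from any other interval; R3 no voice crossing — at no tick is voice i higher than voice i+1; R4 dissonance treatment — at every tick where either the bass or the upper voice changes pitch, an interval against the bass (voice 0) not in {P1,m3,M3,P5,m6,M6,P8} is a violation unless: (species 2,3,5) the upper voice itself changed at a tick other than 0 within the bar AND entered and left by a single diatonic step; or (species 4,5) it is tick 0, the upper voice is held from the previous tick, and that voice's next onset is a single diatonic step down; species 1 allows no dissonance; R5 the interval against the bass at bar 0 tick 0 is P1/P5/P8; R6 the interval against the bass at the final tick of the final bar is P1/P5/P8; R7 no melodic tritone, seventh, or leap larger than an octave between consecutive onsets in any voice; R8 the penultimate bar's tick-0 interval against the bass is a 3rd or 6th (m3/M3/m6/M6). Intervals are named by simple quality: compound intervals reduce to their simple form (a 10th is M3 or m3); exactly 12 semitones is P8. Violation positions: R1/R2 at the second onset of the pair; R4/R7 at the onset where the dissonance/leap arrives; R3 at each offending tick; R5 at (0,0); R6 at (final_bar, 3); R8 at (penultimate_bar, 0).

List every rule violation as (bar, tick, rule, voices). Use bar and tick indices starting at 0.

(0, 0, R5, (0, 2))
(0, 0, R5, (0, 3))
(3, 0, R1, (2, 3))
(3, 0, R3, (1, 2))
(3, 1, R3, (1, 2))
(3, 2, R3, (1, 2))
(3, 3, R3, (1, 2))
(4, 0, R1, (2, 3))
(4, 0, R8, (0, 2))
(4, 0, R8, (0, 3))
(5, 0, R1, (2, 3))
(5, 0, R2, (0, 1))
(5, 3, R6, (0, 2))
(5, 3, R6, (0, 3))

bar 0: v0=F3 v1=F4 v2=A4 v3=A4 downbeat M3
bar 1: v0=A3 v1=F4 v2=A4 v3=A4 downbeat P8
bar 2: v0=F3 v1=A3 v2=A4 v3=A4 downbeat M3
bar 3: v0=G3 v1=E4 v2=D4 v3=D4 downbeat P5
bar 4: v0=E3 v1=C4 v2=E4 v3=E4 downbeat P8
bar 5: v0=F3 v1=F4 v2=A4 v3=A4 downbeat M3
  -> R5 @ bar 0 tick 0 v(0, 2): opens on M3
  -> R5 @ bar 0 tick 0 v(0, 3): opens on M3
  -> R1 @ bar 3 tick 0 v(2, 3): A4/A4 P1 -> D4/D4 P1 similar
  -> R3 @ bar 3 tick 0 v(1, 2): E4 above D4
  -> R3 @ bar 3 tick 1 v(1, 2): E4 above D4
  -> R3 @ bar 3 tick 2 v(1, 2): E4 above D4
  -> R3 @ bar 3 tick 3 v(1, 2): E4 above D4
  -> R1 @ bar 4 tick 0 v(2, 3): D4/D4 P1 -> E4/E4 P1 similar
  -> R8 @ bar 4 tick 0 v(0, 2): penult P8 not 3rd/6th
  -> R8 @ bar 4 tick 0 v(0, 3): penult P8 not 3rd/6th
  -> R1 @ bar 5 tick 0 v(2, 3): E4/E4 P1 -> A4/A4 P1 similar
  -> R2 @ bar 5 tick 0 v(0, 1): E3/C4 m6 -> F3/F4 P8 similar
  -> R6 @ bar 5 tick 3 v(0, 2): closes on M3
  -> R6 @ bar 5 tick 3 v(0, 3): closes on M3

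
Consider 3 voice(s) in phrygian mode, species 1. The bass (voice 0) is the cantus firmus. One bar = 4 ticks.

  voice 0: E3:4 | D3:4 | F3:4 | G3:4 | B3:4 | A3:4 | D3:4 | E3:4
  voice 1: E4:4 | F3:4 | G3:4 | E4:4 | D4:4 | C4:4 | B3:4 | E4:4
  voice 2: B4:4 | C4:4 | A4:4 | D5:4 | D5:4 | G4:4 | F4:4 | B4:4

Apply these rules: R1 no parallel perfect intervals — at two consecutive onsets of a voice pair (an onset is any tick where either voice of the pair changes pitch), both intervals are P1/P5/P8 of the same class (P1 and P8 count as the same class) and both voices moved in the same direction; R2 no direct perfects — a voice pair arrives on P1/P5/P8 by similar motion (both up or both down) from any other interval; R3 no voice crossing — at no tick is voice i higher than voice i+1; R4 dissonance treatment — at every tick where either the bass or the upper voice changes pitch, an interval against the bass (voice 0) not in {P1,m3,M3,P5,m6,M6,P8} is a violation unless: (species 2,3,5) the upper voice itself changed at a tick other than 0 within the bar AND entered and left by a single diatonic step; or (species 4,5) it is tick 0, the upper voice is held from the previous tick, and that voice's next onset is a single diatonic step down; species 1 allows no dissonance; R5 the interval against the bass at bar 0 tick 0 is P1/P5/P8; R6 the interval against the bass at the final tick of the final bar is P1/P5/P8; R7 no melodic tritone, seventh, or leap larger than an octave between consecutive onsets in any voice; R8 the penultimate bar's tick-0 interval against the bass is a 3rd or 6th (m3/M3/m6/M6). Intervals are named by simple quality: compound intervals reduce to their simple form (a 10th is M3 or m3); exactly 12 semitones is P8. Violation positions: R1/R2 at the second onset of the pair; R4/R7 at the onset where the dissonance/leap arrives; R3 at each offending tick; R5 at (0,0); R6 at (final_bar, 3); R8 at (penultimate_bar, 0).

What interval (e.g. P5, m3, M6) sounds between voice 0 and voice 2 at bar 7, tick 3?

voice 0=E3 voice 2=B4 -> P5

P5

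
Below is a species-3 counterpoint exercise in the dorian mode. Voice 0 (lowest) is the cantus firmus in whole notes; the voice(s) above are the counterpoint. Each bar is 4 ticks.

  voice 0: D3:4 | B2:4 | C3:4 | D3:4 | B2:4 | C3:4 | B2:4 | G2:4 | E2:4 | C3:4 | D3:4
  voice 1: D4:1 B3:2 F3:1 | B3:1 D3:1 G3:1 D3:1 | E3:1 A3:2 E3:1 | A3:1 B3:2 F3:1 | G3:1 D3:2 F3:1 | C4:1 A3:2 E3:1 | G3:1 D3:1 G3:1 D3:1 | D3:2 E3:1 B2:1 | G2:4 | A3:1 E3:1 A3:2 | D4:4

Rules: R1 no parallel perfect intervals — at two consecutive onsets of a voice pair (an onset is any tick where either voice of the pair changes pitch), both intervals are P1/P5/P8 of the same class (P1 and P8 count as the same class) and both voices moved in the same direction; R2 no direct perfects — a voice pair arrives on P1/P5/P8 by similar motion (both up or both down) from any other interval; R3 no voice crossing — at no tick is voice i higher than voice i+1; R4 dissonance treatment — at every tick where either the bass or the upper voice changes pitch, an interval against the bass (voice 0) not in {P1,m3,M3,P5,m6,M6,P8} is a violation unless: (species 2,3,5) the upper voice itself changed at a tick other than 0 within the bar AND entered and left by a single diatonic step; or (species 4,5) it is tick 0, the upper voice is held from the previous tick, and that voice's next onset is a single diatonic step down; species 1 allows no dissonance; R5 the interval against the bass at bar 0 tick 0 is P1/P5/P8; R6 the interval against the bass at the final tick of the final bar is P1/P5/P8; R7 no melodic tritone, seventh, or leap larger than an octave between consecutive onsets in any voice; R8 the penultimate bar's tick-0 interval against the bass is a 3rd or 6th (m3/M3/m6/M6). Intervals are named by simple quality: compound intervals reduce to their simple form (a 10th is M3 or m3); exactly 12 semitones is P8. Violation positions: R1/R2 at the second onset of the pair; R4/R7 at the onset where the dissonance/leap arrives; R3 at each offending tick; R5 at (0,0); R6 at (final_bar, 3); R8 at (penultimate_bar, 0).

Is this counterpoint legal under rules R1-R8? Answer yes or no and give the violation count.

No (8 violations)

bar 0: v0=D3 v1=D4 (P8)
bar 1: v0=B2 v1=B3 (P8)
bar 2: v0=C3 v1=E3 (M3)
bar 3: v0=D3 v1=A3 (P5)
bar 4: v0=B2 v1=G3 (m6)
bar 5: v0=C3 v1=C4 (P8)
bar 6: v0=B2 v1=G3 (m6)
bar 7: v0=G2 v1=D3 (P5)
bar 8: v0=E2 v1=G2 (m3)
bar 9: v0=C3 v1=A3 (M6)
bar 10: v0=D3 v1=D4 (P8)
  R7 @ bar0.3: B3->F3 leap 6st
  R7 @ bar1.0: F3->B3 leap 6st
  R2 @ bar3.0: C3/E3 M3 -> D3/A3 P5 similar
  R7 @ bar3.3: B3->F3 leap 6st
  R4 @ bar4.3: B2/F3 TT untreated
  R2 @ bar5.0: B2/F3 TT -> C3/C4 P8 similar
  R7 @ bar9.0: G2->A3 leap 14st
  R2 @ bar10.0: C3/A3 M6 -> D3/D4 P8 similar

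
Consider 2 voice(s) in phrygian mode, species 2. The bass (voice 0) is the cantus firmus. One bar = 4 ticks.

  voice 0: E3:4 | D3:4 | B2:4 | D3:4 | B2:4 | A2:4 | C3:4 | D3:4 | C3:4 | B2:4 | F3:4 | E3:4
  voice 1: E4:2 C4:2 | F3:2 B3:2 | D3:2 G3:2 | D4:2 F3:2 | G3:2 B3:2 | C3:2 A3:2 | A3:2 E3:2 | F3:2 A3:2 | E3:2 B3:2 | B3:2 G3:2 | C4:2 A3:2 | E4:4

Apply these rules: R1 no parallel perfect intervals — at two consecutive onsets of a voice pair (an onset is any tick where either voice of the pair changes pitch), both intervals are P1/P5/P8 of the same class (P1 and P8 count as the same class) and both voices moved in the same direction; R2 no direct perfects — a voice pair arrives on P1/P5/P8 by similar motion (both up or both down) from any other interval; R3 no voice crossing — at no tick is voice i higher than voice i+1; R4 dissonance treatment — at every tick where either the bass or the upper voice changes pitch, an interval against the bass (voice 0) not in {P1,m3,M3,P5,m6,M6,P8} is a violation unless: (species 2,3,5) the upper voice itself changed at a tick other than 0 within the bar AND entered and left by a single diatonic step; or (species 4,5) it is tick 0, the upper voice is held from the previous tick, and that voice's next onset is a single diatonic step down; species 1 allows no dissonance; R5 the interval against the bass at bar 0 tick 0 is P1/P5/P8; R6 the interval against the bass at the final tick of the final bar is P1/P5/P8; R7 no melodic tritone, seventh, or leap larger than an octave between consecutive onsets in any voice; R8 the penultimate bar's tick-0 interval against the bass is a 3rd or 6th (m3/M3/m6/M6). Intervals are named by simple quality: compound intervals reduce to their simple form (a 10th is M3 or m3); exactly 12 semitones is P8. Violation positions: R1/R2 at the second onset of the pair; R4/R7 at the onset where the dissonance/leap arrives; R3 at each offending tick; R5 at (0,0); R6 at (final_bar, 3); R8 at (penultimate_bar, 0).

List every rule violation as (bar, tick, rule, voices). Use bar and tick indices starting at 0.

bar 0: v0=E3 v1=E4 downbeat P8
bar 1: v0=D3 v1=F3 downbeat m3
bar 2: v0=B2 v1=D3 downbeat m3
bar 3: v0=D3 v1=D4 downbeat P8
bar 4: v0=B2 v1=G3 downbeat m6
bar 5: v0=A2 v1=C3 downbeat m3
bar 6: v0=C3 v1=A3 downbeat M6
bar 7: v0=D3 v1=F3 downbeat m3
bar 8: v0=C3 v1=E3 downbeat M3
bar 9: v0=B2 v1=B3 downbeat P8
bar 10: v0=F3 v1=C4 downbeat P5
bar 11: v0=E3 v1=E4 downbeat P8
  -> R7 @ bar 1 tick 2 v(1,): F3->B3 leap 6st
  -> R2 @ bar 3 tick 0 v(0, 1): B2/G3 m6 -> D3/D4 P8 similar
  -> R7 @ bar 5 tick 0 v(1,): B3->C3 leap 11st
  -> R4 @ bar 8 tick 2 v(0, 1): C3/B3 M7 untreated
  -> R2 @ bar 10 tick 0 v(0, 1): B2/G3 m6 -> F3/C4 P5 similar
  -> R7 @ bar 10 tick 0 v(0,): B2->F3 leap 6st
  -> R8 @ bar 10 tick 0 v(0, 1): penult P5 not 3rd/6th

(1, 2, R7, (1,))
(3, 0, R2, (0, 1))
(5, 0, R7, (1,))
(8, 2, R4, (0, 1))
(10, 0, R2, (0, 1))
(10, 0, R7, (0,))
(10, 0, R8, (0, 1))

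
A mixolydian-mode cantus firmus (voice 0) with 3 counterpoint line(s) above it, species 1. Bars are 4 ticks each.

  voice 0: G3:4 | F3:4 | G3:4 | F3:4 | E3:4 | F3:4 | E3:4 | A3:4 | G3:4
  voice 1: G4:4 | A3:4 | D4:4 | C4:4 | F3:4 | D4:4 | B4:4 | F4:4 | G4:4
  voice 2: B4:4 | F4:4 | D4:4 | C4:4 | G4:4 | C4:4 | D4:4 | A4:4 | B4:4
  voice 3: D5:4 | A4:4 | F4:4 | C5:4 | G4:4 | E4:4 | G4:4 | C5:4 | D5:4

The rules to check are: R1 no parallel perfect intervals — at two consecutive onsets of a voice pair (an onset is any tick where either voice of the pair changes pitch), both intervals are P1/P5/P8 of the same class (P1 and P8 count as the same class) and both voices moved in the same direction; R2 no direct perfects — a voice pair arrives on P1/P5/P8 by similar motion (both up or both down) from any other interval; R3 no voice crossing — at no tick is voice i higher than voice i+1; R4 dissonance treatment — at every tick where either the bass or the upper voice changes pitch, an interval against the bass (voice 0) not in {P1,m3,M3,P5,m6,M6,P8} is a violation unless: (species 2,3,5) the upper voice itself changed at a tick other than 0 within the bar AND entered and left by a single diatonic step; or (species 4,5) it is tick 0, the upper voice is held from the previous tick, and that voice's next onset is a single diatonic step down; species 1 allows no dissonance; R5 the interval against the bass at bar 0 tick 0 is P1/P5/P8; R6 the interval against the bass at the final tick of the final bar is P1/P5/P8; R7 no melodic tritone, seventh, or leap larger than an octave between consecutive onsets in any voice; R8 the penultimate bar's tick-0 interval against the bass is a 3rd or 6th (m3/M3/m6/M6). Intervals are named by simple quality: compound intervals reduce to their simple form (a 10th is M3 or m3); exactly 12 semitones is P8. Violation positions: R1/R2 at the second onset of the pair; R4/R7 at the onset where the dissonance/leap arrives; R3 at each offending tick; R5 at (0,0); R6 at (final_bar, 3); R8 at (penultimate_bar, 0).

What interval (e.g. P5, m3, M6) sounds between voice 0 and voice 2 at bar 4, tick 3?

voice 0=E3 voice 2=G4 -> m3

m3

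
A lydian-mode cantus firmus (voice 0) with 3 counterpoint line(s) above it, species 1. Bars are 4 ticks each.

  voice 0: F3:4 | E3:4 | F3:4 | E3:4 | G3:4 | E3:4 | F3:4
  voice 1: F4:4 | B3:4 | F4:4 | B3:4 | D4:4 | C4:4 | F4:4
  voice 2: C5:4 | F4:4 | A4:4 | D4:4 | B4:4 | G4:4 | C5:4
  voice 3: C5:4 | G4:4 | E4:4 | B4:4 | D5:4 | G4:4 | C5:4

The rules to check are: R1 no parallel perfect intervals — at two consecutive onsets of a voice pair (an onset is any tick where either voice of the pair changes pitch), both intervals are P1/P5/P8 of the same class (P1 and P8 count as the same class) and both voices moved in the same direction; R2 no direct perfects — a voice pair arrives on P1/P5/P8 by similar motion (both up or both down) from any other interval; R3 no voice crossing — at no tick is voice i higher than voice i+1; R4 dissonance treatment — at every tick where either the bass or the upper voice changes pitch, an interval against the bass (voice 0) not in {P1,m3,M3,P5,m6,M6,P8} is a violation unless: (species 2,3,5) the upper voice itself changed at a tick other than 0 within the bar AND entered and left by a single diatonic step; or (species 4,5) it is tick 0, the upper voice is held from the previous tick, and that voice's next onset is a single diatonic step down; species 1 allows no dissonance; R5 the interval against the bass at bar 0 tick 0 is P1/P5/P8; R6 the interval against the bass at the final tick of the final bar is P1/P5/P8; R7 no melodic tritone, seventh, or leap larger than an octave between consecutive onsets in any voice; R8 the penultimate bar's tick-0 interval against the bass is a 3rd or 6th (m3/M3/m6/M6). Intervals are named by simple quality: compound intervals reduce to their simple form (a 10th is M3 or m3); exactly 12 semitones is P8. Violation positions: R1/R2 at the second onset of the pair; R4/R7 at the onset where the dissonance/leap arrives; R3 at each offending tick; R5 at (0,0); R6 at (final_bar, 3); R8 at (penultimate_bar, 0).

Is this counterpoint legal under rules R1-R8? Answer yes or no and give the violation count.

bar 0: v0=F3 v1=F4 v2=C5 v3=C5 (P5)
bar 1: v0=E3 v1=B3 v2=F4 v3=G4 (m3)
bar 2: v0=F3 v1=F4 v2=A4 v3=E4 (M7)
bar 3: v0=E3 v1=B3 v2=D4 v3=B4 (P5)
bar 4: v0=G3 v1=D4 v2=B4 v3=D5 (P5)
bar 5: v0=E3 v1=C4 v2=G4 v3=G4 (m3)
bar 6: v0=F3 v1=F4 v2=C5 v3=C5 (P5)
  R2 @ bar1.0: F3/F4 P8 -> E3/B3 P5 similar
  R4 @ bar1.0: E3/F4 m2 untreated
  R7 @ bar1.0: F4->B3 leap 6st
  R2 @ bar2.0: E3/B3 P5 -> F3/F4 P8 similar
  R3 @ bar2.0: A4 above E4
  R4 @ bar2.0: F3/E4 M7 untreated
  R7 @ bar2.0: B3->F4 leap 6st
  R3 @ bar2.1: A4 above E4
  R3 @ bar2.2: A4 above E4
  R3 @ bar2.3: A4 above E4
  R2 @ bar3.0: F3/F4 P8 -> E3/B3 P5 similar
  R4 @ bar3.0: E3/D4 m7 untreated
  R7 @ bar3.0: F4->B3 leap 6st
  R1 @ bar4.0: E3/B3 P5 -> G3/D4 P5 similar
  R1 @ bar4.0: E3/B4 P5 -> G3/D5 P5 similar
  R1 @ bar4.0: B3/B4 P8 -> D4/D5 P8 similar
  R2 @ bar5.0: D4/B4 M6 -> C4/G4 P5 similar
  R2 @ bar5.0: D4/D5 P8 -> C4/G4 P5 similar
  R2 @ bar5.0: B4/D5 m3 -> G4/G4 P1 similar
  R1 @ bar6.0: C4/G4 P5 -> F4/C5 P5 similar
  R1 @ bar6.0: C4/G4 P5 -> F4/C5 P5 similar
  R1 @ bar6.0: G4/G4 P1 -> C5/C5 P1 similar
  R2 @ bar6.0: E3/C4 m6 -> F3/F4 P8 similar
  R2 @ bar6.0: E3/G4 m3 -> F3/C5 P5 similar
  R2 @ bar6.0: E3/G4 m3 -> F3/C5 P5 similar

No (25 violations)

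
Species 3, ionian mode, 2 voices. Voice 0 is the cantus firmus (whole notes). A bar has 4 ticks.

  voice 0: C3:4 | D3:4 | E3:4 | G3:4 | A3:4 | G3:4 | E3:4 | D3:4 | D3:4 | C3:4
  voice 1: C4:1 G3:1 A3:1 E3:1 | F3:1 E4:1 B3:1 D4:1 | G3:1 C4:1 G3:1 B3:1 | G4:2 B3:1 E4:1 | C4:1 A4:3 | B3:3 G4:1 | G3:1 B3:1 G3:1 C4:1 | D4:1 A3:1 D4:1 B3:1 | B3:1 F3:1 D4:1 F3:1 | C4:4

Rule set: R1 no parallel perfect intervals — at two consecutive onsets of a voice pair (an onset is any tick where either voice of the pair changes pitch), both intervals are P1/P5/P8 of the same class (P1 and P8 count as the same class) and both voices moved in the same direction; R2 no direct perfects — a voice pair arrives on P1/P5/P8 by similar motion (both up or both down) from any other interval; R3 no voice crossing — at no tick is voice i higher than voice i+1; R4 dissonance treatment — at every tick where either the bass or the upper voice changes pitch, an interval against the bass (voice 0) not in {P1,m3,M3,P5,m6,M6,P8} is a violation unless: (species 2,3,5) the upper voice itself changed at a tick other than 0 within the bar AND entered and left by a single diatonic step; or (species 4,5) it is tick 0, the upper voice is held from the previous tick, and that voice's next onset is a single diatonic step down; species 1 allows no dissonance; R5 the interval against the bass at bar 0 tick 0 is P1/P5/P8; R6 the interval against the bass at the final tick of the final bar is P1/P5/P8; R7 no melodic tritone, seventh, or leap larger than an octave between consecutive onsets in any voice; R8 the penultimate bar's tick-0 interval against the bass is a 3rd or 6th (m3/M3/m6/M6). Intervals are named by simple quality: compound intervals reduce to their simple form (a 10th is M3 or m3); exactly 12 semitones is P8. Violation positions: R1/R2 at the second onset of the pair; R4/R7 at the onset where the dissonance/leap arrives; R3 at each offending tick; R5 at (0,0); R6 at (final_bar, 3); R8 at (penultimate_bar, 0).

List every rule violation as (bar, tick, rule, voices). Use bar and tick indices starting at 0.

(1, 1, R4, (0, 1))
(1, 1, R7, (1,))
(3, 0, R2, (0, 1))
(5, 0, R7, (1,))
(8, 1, R7, (1,))

bar 0: v0=C3 v1=C4 downbeat P8
bar 1: v0=D3 v1=F3 downbeat m3
bar 2: v0=E3 v1=G3 downbeat m3
bar 3: v0=G3 v1=G4 downbeat P8
bar 4: v0=A3 v1=C4 downbeat m3
bar 5: v0=G3 v1=B3 downbeat M3
bar 6: v0=E3 v1=G3 downbeat m3
bar 7: v0=D3 v1=D4 downbeat P8
bar 8: v0=D3 v1=B3 downbeat M6
bar 9: v0=C3 v1=C4 downbeat P8
  -> R4 @ bar 1 tick 1 v(0, 1): D3/E4 M2 untreated
  -> R7 @ bar 1 tick 1 v(1,): F3->E4 leap 11st
  -> R2 @ bar 3 tick 0 v(0, 1): E3/B3 P5 -> G3/G4 P8 similar
  -> R7 @ bar 5 tick 0 v(1,): A4->B3 leap 10st
  -> R7 @ bar 8 tick 1 v(1,): B3->F3 leap 6st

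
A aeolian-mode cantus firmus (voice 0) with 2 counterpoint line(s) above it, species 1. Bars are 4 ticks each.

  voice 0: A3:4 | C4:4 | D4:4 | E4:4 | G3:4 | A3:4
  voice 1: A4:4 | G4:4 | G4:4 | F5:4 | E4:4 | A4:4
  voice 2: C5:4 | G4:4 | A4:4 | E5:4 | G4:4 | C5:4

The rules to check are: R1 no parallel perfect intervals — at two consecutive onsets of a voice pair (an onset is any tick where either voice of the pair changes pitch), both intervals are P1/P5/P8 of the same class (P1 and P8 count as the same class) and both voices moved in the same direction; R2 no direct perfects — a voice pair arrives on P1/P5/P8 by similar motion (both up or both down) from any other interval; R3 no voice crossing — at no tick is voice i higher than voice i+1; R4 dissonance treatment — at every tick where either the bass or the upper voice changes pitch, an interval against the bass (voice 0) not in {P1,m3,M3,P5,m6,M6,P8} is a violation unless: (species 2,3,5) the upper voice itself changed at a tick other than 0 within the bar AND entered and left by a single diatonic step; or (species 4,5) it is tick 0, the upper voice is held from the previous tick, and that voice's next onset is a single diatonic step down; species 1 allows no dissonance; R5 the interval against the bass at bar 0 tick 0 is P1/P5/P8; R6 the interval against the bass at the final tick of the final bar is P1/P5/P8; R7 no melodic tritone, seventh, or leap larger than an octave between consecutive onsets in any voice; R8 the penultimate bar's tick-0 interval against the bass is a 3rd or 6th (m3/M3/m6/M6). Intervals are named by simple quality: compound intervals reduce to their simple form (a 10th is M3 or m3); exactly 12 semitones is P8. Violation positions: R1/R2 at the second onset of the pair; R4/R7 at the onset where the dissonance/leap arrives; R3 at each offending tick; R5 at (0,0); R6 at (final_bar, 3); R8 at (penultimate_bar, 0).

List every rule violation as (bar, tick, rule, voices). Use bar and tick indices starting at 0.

(0, 0, R5, (0, 2))
(1, 0, R2, (1, 2))
(2, 0, R1, (0, 2))
(2, 0, R4, (0, 1))
(3, 0, R2, (0, 2))
(3, 0, R3, (1, 2))
(3, 0, R4, (0, 1))
(3, 0, R7, (1,))
(3, 1, R3, (1, 2))
(3, 2, R3, (1, 2))
(3, 3, R3, (1, 2))
(4, 0, R1, (0, 2))
(4, 0, R7, (1,))
(4, 0, R8, (0, 2))
(5, 0, R2, (0, 1))
(5, 3, R6, (0, 2))

bar 0: v0=A3 v1=A4 v2=C5 downbeat m3
bar 1: v0=C4 v1=G4 v2=G4 downbeat P5
bar 2: v0=D4 v1=G4 v2=A4 downbeat P5
bar 3: v0=E4 v1=F5 v2=E5 downbeat P8
bar 4: v0=G3 v1=E4 v2=G4 downbeat P8
bar 5: v0=A3 v1=A4 v2=C5 downbeat m3
  -> R5 @ bar 0 tick 0 v(0, 2): opens on m3
  -> R2 @ bar 1 tick 0 v(1, 2): A4/C5 m3 -> G4/G4 P1 similar
  -> R1 @ bar 2 tick 0 v(0, 2): C4/G4 P5 -> D4/A4 P5 similar
  -> R4 @ bar 2 tick 0 v(0, 1): D4/G4 P4 untreated
  -> R2 @ bar 3 tick 0 v(0, 2): D4/A4 P5 -> E4/E5 P8 similar
  -> R3 @ bar 3 tick 0 v(1, 2): F5 above E5
  -> R4 @ bar 3 tick 0 v(0, 1): E4/F5 m2 untreated
  -> R7 @ bar 3 tick 0 v(1,): G4->F5 leap 10st
  -> R3 @ bar 3 tick 1 v(1, 2): F5 above E5
  -> R3 @ bar 3 tick 2 v(1, 2): F5 above E5
  -> R3 @ bar 3 tick 3 v(1, 2): F5 above E5
  -> R1 @ bar 4 tick 0 v(0, 2): E4/E5 P8 -> G3/G4 P8 similar
  -> R7 @ bar 4 tick 0 v(1,): F5->E4 leap 13st
  -> R8 @ bar 4 tick 0 v(0, 2): penult P8 not 3rd/6th
  -> R2 @ bar 5 tick 0 v(0, 1): G3/E4 M6 -> A3/A4 P8 similar
  -> R6 @ bar 5 tick 3 v(0, 2): closes on m3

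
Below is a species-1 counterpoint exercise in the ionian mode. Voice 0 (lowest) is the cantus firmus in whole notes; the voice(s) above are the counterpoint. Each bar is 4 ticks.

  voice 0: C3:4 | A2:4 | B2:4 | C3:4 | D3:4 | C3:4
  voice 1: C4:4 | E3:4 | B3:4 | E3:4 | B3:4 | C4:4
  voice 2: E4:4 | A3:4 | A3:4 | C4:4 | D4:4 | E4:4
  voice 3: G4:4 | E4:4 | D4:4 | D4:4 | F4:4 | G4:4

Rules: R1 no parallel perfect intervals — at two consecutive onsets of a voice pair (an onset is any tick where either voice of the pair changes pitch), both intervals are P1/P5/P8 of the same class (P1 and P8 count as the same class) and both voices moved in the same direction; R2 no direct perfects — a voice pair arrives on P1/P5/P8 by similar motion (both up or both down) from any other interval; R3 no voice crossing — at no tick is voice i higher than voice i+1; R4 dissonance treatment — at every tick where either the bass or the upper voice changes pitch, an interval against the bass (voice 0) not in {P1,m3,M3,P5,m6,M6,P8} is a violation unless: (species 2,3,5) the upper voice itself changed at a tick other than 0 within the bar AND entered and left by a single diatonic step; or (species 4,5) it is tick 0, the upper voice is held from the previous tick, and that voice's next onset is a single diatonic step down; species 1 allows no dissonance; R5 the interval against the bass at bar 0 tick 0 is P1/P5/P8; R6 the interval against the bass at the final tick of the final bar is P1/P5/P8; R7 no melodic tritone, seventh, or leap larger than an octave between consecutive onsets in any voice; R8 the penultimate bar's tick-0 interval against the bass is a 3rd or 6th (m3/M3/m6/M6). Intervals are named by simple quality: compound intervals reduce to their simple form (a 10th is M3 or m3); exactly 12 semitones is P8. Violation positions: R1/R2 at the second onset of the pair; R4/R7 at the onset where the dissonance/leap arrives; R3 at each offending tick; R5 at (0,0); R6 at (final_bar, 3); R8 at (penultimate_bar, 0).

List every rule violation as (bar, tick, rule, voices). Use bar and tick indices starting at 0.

bar 0: v0=C3 v1=C4 v2=E4 v3=G4 downbeat P5
bar 1: v0=A2 v1=E3 v2=A3 v3=E4 downbeat P5
bar 2: v0=B2 v1=B3 v2=A3 v3=D4 downbeat m3
bar 3: v0=C3 v1=E3 v2=C4 v3=D4 downbeat M2
bar 4: v0=D3 v1=B3 v2=D4 v3=F4 downbeat m3
bar 5: v0=C3 v1=C4 v2=E4 v3=G4 downbeat P5
  -> R5 @ bar 0 tick 0 v(0, 2): opens on M3
  -> R1 @ bar 1 tick 0 v(0, 3): C3/G4 P5 -> A2/E4 P5 similar
  -> R2 @ bar 1 tick 0 v(0, 1): C3/C4 P8 -> A2/E3 P5 similar
  -> R2 @ bar 1 tick 0 v(0, 2): C3/E4 M3 -> A2/A3 P8 similar
  -> R2 @ bar 1 tick 0 v(1, 3): C4/G4 P5 -> E3/E4 P8 similar
  -> R2 @ bar 1 tick 0 v(2, 3): E4/G4 m3 -> A3/E4 P5 similar
  -> R2 @ bar 2 tick 0 v(0, 1): A2/E3 P5 -> B2/B3 P8 similar
  -> R3 @ bar 2 tick 0 v(1, 2): B3 above A3
  -> R4 @ bar 2 tick 0 v(0, 2): B2/A3 m7 untreated
  -> R3 @ bar 2 tick 1 v(1, 2): B3 above A3
  -> R3 @ bar 2 tick 2 v(1, 2): B3 above A3
  -> R3 @ bar 2 tick 3 v(1, 2): B3 above A3
  -> R2 @ bar 3 tick 0 v(0, 2): B2/A3 m7 -> C3/C4 P8 similar
  -> R4 @ bar 3 tick 0 v(0, 3): C3/D4 M2 untreated
  -> R1 @ bar 4 tick 0 v(0, 2): C3/C4 P8 -> D3/D4 P8 similar
  -> R8 @ bar 4 tick 0 v(0, 2): penult P8 not 3rd/6th
  -> R2 @ bar 5 tick 0 v(1, 3): B3/F4 TT -> C4/G4 P5 similar
  -> R6 @ bar 5 tick 3 v(0, 2): closes on M3

(0, 0, R5, (0, 2))
(1, 0, R1, (0, 3))
(1, 0, R2, (0, 1))
(1, 0, R2, (0, 2))
(1, 0, R2, (1, 3))
(1, 0, R2, (2, 3))
(2, 0, R2, (0, 1))
(2, 0, R3, (1, 2))
(2, 0, R4, (0, 2))
(2, 1, R3, (1, 2))
(2, 2, R3, (1, 2))
(2, 3, R3, (1, 2))
(3, 0, R2, (0, 2))
(3, 0, R4, (0, 3))
(4, 0, R1, (0, 2))
(4, 0, R8, (0, 2))
(5, 0, R2, (1, 3))
(5, 3, R6, (0, 2))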